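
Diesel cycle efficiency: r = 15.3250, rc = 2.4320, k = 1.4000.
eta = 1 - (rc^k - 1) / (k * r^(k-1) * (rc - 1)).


r^(k-1) = 2.9796
rc^k = 3.4702
eta = 0.5865 = 58.6483%

58.6483%


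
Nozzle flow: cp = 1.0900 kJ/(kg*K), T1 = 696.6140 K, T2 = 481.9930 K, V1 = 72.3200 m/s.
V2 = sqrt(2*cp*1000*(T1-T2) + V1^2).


dT = 214.6210 K
2*cp*1000*dT = 467873.7800
V1^2 = 5230.1824
V2 = sqrt(473103.9624) = 687.8255 m/s

687.8255 m/s


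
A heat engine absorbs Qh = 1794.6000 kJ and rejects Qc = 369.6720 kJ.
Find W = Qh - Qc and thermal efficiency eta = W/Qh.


W = 1794.6000 - 369.6720 = 1424.9280 kJ
eta = 1424.9280 / 1794.6000 = 0.7940 = 79.4009%

W = 1424.9280 kJ, eta = 79.4009%


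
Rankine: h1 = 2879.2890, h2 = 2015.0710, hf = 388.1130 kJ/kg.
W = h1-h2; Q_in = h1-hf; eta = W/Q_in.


W = 864.2180 kJ/kg
Q_in = 2491.1760 kJ/kg
eta = 0.3469 = 34.6912%

eta = 34.6912%


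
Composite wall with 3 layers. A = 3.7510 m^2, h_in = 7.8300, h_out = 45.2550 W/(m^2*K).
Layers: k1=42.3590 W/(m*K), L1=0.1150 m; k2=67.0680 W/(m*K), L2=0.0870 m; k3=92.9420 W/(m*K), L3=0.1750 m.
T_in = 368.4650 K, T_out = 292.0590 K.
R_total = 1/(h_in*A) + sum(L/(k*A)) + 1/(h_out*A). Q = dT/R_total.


R_conv_in = 1/(7.8300*3.7510) = 0.0340
R_1 = 0.1150/(42.3590*3.7510) = 0.0007
R_2 = 0.0870/(67.0680*3.7510) = 0.0003
R_3 = 0.1750/(92.9420*3.7510) = 0.0005
R_conv_out = 1/(45.2550*3.7510) = 0.0059
R_total = 0.0415 K/W
Q = 76.4060 / 0.0415 = 1840.6425 W

R_total = 0.0415 K/W, Q = 1840.6425 W


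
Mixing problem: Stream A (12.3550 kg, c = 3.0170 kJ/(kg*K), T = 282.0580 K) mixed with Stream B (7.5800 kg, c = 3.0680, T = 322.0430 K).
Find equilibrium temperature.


num = 18002.9735
den = 60.5305
Tf = 297.4200 K

297.4200 K


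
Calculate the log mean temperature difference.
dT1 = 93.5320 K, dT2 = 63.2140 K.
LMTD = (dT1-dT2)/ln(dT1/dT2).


dT1/dT2 = 1.4796
ln(dT1/dT2) = 0.3918
LMTD = 30.3180 / 0.3918 = 77.3857 K

77.3857 K


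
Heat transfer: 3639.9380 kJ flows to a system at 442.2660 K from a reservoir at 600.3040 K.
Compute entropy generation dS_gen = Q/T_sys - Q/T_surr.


dS_sys = 3639.9380/442.2660 = 8.2302 kJ/K
dS_surr = -3639.9380/600.3040 = -6.0635 kJ/K
dS_gen = 8.2302 - 6.0635 = 2.1667 kJ/K (irreversible)

dS_gen = 2.1667 kJ/K, irreversible


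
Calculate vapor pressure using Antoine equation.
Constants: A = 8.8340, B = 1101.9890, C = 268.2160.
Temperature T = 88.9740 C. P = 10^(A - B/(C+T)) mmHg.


C+T = 357.1900
B/(C+T) = 3.0852
log10(P) = 8.8340 - 3.0852 = 5.7488
P = 10^5.7488 = 560838.7871 mmHg

560838.7871 mmHg


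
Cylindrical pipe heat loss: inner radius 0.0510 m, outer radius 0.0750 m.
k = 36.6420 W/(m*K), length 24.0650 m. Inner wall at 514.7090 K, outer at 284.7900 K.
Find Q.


dT = 229.9190 K
ln(ro/ri) = 0.3857
Q = 2*pi*36.6420*24.0650*229.9190 / 0.3857 = 3303028.9189 W

3303028.9189 W


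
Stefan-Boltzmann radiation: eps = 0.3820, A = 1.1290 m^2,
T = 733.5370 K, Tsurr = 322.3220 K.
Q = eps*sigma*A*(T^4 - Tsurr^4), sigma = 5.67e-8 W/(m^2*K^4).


T^4 = 2.8953e+11
Tsurr^4 = 1.0793e+10
Q = 0.3820 * 5.67e-8 * 1.1290 * 2.7873e+11 = 6815.9849 W

6815.9849 W


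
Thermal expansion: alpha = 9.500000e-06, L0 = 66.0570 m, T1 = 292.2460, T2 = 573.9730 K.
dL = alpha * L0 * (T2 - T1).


dT = 281.7270 K
dL = 9.500000e-06 * 66.0570 * 281.7270 = 0.176795 m
L_final = 66.233795 m

dL = 0.176795 m


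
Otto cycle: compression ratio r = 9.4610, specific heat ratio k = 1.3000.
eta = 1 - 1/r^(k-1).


r^(k-1) = 1.9624
eta = 1 - 1/1.9624 = 0.4904 = 49.0412%

49.0412%


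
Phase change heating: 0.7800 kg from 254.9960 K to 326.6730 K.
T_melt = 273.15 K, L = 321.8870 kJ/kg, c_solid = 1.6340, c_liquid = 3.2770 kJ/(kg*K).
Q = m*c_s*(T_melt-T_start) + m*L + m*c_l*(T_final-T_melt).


Q1 (sensible, solid) = 0.7800 * 1.6340 * 18.1540 = 23.1376 kJ
Q2 (latent) = 0.7800 * 321.8870 = 251.0719 kJ
Q3 (sensible, liquid) = 0.7800 * 3.2770 * 53.5230 = 136.8080 kJ
Q_total = 411.0175 kJ

411.0175 kJ


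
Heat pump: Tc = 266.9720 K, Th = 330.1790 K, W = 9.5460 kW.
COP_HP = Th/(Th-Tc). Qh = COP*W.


COP = 330.1790 / 63.2070 = 5.2238
Qh = 5.2238 * 9.5460 = 49.8661 kW

COP = 5.2238, Qh = 49.8661 kW


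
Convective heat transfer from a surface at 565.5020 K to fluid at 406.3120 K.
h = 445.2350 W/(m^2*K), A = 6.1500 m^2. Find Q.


dT = 159.1900 K
Q = 445.2350 * 6.1500 * 159.1900 = 435893.3018 W

435893.3018 W


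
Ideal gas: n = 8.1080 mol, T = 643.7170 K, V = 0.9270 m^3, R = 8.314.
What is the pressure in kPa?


P = nRT/V = 8.1080 * 8.314 * 643.7170 / 0.9270
= 43392.9063 / 0.9270 = 46810.0392 Pa = 46.8100 kPa

46.8100 kPa


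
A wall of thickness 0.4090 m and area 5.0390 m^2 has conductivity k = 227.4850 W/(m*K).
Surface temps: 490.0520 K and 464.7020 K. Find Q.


dT = 25.3500 K
Q = 227.4850 * 5.0390 * 25.3500 / 0.4090 = 71047.9873 W

71047.9873 W


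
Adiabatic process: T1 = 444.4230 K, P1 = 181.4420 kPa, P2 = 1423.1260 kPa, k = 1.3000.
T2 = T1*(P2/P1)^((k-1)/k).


(k-1)/k = 0.2308
(P2/P1)^exp = 1.6085
T2 = 444.4230 * 1.6085 = 714.8598 K

714.8598 K


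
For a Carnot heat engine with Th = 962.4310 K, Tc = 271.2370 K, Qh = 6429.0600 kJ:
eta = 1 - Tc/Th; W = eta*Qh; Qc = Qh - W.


eta = 1 - 271.2370/962.4310 = 0.7182
W = 0.7182 * 6429.0600 = 4617.1909 kJ
Qc = 6429.0600 - 4617.1909 = 1811.8691 kJ

eta = 71.8175%, W = 4617.1909 kJ, Qc = 1811.8691 kJ


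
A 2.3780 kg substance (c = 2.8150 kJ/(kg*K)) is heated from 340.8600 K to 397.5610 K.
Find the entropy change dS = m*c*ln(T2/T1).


T2/T1 = 1.1663
ln(T2/T1) = 0.1539
dS = 2.3780 * 2.8150 * 0.1539 = 1.0301 kJ/K

1.0301 kJ/K


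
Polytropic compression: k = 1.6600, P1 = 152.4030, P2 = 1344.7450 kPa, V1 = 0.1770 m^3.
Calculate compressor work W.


(k-1)/k = 0.3976
(P2/P1)^exp = 2.3767
W = 2.5152 * 152.4030 * 0.1770 * (2.3767 - 1) = 93.4071 kJ

93.4071 kJ


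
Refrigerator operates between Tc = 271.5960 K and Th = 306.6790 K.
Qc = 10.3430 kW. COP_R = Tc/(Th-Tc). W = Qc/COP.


COP = 271.5960 / 35.0830 = 7.7415
W = 10.3430 / 7.7415 = 1.3360 kW

COP = 7.7415, W = 1.3360 kW


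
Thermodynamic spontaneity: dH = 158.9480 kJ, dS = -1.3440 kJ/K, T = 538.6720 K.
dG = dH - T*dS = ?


T*dS = 538.6720 * -1.3440 = -723.9752 kJ
dG = 158.9480 + 723.9752 = 882.9232 kJ (non-spontaneous)

dG = 882.9232 kJ, non-spontaneous


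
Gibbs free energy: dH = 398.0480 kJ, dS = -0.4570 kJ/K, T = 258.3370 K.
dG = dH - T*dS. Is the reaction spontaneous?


T*dS = 258.3370 * -0.4570 = -118.0600 kJ
dG = 398.0480 + 118.0600 = 516.1080 kJ (non-spontaneous)

dG = 516.1080 kJ, non-spontaneous


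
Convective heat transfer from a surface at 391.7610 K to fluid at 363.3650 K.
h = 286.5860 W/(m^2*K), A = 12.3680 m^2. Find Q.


dT = 28.3960 K
Q = 286.5860 * 12.3680 * 28.3960 = 100649.4984 W

100649.4984 W


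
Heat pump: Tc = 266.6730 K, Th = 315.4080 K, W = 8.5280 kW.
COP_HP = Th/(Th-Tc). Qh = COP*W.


COP = 315.4080 / 48.7350 = 6.4719
Qh = 6.4719 * 8.5280 = 55.1924 kW

COP = 6.4719, Qh = 55.1924 kW


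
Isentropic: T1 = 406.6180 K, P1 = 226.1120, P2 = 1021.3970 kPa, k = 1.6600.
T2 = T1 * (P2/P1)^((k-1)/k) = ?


(k-1)/k = 0.3976
(P2/P1)^exp = 1.8213
T2 = 406.6180 * 1.8213 = 740.5544 K

740.5544 K


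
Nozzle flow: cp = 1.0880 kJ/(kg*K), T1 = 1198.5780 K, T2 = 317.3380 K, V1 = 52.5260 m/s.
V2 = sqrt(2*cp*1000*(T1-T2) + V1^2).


dT = 881.2400 K
2*cp*1000*dT = 1917578.2400
V1^2 = 2758.9807
V2 = sqrt(1920337.2207) = 1385.7623 m/s

1385.7623 m/s


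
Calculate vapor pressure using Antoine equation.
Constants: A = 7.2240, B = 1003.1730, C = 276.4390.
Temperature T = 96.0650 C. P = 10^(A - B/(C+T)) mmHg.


C+T = 372.5040
B/(C+T) = 2.6931
log10(P) = 7.2240 - 2.6931 = 4.5309
P = 10^4.5309 = 33958.3859 mmHg

33958.3859 mmHg


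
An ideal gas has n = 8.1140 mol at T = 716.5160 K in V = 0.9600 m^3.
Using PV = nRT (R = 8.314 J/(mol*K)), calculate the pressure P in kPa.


P = nRT/V = 8.1140 * 8.314 * 716.5160 / 0.9600
= 48336.0232 / 0.9600 = 50350.0242 Pa = 50.3500 kPa

50.3500 kPa


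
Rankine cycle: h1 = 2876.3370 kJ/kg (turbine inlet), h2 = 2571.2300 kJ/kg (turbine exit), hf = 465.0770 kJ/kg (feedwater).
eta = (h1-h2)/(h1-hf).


W = 305.1070 kJ/kg
Q_in = 2411.2600 kJ/kg
eta = 0.1265 = 12.6534%

eta = 12.6534%


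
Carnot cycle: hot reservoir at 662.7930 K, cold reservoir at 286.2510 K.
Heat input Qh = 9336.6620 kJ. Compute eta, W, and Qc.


eta = 1 - 286.2510/662.7930 = 0.5681
W = 0.5681 * 9336.6620 = 5304.2886 kJ
Qc = 9336.6620 - 5304.2886 = 4032.3734 kJ

eta = 56.8114%, W = 5304.2886 kJ, Qc = 4032.3734 kJ


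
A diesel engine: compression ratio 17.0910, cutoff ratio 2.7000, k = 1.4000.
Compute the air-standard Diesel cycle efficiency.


r^(k-1) = 3.1125
rc^k = 4.0171
eta = 0.5927 = 59.2712%

59.2712%


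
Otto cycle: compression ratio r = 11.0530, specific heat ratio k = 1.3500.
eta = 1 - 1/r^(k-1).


r^(k-1) = 2.3186
eta = 1 - 1/2.3186 = 0.5687 = 56.8698%

56.8698%


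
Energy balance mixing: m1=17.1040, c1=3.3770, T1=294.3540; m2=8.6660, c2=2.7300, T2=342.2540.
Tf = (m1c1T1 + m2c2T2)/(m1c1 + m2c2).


num = 25099.0550
den = 81.4184
Tf = 308.2726 K

308.2726 K


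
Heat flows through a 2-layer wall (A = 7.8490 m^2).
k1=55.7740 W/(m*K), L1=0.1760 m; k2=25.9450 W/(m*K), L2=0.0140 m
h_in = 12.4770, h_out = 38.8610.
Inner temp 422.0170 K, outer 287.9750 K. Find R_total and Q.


R_conv_in = 1/(12.4770*7.8490) = 0.0102
R_1 = 0.1760/(55.7740*7.8490) = 0.0004
R_2 = 0.0140/(25.9450*7.8490) = 6.8748e-05
R_conv_out = 1/(38.8610*7.8490) = 0.0033
R_total = 0.0140 K/W
Q = 134.0420 / 0.0140 = 9601.5675 W

R_total = 0.0140 K/W, Q = 9601.5675 W


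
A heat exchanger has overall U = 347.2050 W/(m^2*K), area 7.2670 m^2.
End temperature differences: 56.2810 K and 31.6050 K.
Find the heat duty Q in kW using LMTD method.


LMTD = 42.7629 K
Q = 347.2050 * 7.2670 * 42.7629 = 107896.8388 W = 107.8968 kW

107.8968 kW


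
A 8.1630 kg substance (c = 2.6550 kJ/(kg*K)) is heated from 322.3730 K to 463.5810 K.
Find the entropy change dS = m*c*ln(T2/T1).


T2/T1 = 1.4380
ln(T2/T1) = 0.3633
dS = 8.1630 * 2.6550 * 0.3633 = 7.8731 kJ/K

7.8731 kJ/K


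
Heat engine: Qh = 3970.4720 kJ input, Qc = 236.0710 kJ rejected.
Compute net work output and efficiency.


W = 3970.4720 - 236.0710 = 3734.4010 kJ
eta = 3734.4010 / 3970.4720 = 0.9405 = 94.0543%

W = 3734.4010 kJ, eta = 94.0543%


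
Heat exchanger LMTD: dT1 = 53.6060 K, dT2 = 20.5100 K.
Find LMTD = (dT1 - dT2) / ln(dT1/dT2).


dT1/dT2 = 2.6137
ln(dT1/dT2) = 0.9607
LMTD = 33.0960 / 0.9607 = 34.4481 K

34.4481 K


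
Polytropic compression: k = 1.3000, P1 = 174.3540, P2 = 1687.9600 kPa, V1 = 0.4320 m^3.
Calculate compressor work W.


(k-1)/k = 0.2308
(P2/P1)^exp = 1.6886
W = 4.3333 * 174.3540 * 0.4320 * (1.6886 - 1) = 224.7470 kJ

224.7470 kJ


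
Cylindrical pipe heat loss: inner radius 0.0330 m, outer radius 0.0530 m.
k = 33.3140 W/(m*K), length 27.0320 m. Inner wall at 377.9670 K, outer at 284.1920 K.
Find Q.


dT = 93.7750 K
ln(ro/ri) = 0.4738
Q = 2*pi*33.3140*27.0320*93.7750 / 0.4738 = 1119930.7993 W

1119930.7993 W


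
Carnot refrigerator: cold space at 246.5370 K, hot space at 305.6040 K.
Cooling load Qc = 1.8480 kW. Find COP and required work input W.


COP = 246.5370 / 59.0670 = 4.1739
W = 1.8480 / 4.1739 = 0.4428 kW

COP = 4.1739, W = 0.4428 kW


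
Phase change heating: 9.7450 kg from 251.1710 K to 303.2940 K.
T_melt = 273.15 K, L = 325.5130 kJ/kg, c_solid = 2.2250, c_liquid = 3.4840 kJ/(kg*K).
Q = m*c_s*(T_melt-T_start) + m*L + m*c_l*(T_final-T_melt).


Q1 (sensible, solid) = 9.7450 * 2.2250 * 21.9790 = 476.5624 kJ
Q2 (latent) = 9.7450 * 325.5130 = 3172.1242 kJ
Q3 (sensible, liquid) = 9.7450 * 3.4840 * 30.1440 = 1023.4364 kJ
Q_total = 4672.1230 kJ

4672.1230 kJ


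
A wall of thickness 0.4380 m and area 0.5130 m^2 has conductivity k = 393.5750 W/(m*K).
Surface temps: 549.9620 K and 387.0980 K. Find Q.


dT = 162.8640 K
Q = 393.5750 * 0.5130 * 162.8640 / 0.4380 = 75075.0890 W

75075.0890 W


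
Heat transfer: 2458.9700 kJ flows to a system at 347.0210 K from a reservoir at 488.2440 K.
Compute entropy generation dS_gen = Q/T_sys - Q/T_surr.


dS_sys = 2458.9700/347.0210 = 7.0859 kJ/K
dS_surr = -2458.9700/488.2440 = -5.0364 kJ/K
dS_gen = 7.0859 - 5.0364 = 2.0496 kJ/K (irreversible)

dS_gen = 2.0496 kJ/K, irreversible


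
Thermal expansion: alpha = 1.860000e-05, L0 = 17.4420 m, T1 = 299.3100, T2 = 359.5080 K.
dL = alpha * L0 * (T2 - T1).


dT = 60.1980 K
dL = 1.860000e-05 * 17.4420 * 60.1980 = 0.019530 m
L_final = 17.461530 m

dL = 0.019530 m


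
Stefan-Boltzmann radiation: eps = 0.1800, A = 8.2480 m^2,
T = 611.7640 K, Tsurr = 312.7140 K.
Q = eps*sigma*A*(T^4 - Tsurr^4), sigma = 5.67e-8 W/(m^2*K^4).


T^4 = 1.4007e+11
Tsurr^4 = 9.5629e+09
Q = 0.1800 * 5.67e-8 * 8.2480 * 1.3050e+11 = 10985.7124 W

10985.7124 W


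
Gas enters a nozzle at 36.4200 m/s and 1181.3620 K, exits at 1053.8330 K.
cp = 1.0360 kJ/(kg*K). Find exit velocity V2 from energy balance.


dT = 127.5290 K
2*cp*1000*dT = 264240.0880
V1^2 = 1326.4164
V2 = sqrt(265566.5044) = 515.3315 m/s

515.3315 m/s


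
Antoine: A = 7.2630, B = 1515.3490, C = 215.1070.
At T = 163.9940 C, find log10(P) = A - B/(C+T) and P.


C+T = 379.1010
B/(C+T) = 3.9972
log10(P) = 7.2630 - 3.9972 = 3.2658
P = 10^3.2658 = 1844.0933 mmHg

1844.0933 mmHg


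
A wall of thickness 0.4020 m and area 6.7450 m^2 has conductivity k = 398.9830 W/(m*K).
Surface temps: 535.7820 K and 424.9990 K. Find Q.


dT = 110.7830 K
Q = 398.9830 * 6.7450 * 110.7830 / 0.4020 = 741623.3824 W

741623.3824 W


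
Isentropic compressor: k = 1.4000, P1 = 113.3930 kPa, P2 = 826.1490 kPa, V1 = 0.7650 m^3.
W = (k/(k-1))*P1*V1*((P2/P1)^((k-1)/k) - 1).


(k-1)/k = 0.2857
(P2/P1)^exp = 1.7637
W = 3.5000 * 113.3930 * 0.7650 * (1.7637 - 1) = 231.8617 kJ

231.8617 kJ


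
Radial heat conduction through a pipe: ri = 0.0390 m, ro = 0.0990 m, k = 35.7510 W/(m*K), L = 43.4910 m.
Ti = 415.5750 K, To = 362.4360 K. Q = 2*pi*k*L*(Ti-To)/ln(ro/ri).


dT = 53.1390 K
ln(ro/ri) = 0.9316
Q = 2*pi*35.7510*43.4910*53.1390 / 0.9316 = 557276.6398 W

557276.6398 W


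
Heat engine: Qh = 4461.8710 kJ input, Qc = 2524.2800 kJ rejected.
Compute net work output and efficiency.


W = 4461.8710 - 2524.2800 = 1937.5910 kJ
eta = 1937.5910 / 4461.8710 = 0.4343 = 43.4255%

W = 1937.5910 kJ, eta = 43.4255%


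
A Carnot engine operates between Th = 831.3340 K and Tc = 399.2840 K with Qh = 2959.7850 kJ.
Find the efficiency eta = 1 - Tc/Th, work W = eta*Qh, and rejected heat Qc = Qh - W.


eta = 1 - 399.2840/831.3340 = 0.5197
W = 0.5197 * 2959.7850 = 1538.2206 kJ
Qc = 2959.7850 - 1538.2206 = 1421.5644 kJ

eta = 51.9707%, W = 1538.2206 kJ, Qc = 1421.5644 kJ


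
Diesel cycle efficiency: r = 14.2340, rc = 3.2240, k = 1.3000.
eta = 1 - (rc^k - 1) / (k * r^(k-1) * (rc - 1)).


r^(k-1) = 2.2182
rc^k = 4.5805
eta = 0.4417 = 44.1699%

44.1699%


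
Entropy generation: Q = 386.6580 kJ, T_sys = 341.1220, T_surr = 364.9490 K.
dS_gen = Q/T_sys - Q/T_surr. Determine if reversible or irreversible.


dS_sys = 386.6580/341.1220 = 1.1335 kJ/K
dS_surr = -386.6580/364.9490 = -1.0595 kJ/K
dS_gen = 1.1335 - 1.0595 = 0.0740 kJ/K (irreversible)

dS_gen = 0.0740 kJ/K, irreversible


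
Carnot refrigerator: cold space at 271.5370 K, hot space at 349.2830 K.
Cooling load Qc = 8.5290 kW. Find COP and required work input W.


COP = 271.5370 / 77.7460 = 3.4926
W = 8.5290 / 3.4926 = 2.4420 kW

COP = 3.4926, W = 2.4420 kW


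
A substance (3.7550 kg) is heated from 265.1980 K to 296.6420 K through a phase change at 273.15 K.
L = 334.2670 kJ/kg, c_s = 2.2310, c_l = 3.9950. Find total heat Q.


Q1 (sensible, solid) = 3.7550 * 2.2310 * 7.9520 = 66.6171 kJ
Q2 (latent) = 3.7550 * 334.2670 = 1255.1726 kJ
Q3 (sensible, liquid) = 3.7550 * 3.9950 * 23.4920 = 352.4088 kJ
Q_total = 1674.1985 kJ

1674.1985 kJ


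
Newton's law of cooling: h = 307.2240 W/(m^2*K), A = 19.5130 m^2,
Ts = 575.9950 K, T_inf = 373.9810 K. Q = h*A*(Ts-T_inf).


dT = 202.0140 K
Q = 307.2240 * 19.5130 * 202.0140 = 1211046.0343 W

1211046.0343 W


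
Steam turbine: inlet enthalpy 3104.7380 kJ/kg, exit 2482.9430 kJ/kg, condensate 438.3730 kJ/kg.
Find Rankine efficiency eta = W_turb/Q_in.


W = 621.7950 kJ/kg
Q_in = 2666.3650 kJ/kg
eta = 0.2332 = 23.3200%

eta = 23.3200%


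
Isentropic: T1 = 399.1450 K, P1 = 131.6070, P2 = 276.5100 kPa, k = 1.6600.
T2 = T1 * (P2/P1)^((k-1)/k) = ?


(k-1)/k = 0.3976
(P2/P1)^exp = 1.3434
T2 = 399.1450 * 1.3434 = 536.1996 K

536.1996 K


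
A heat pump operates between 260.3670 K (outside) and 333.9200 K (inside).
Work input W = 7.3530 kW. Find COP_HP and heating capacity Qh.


COP = 333.9200 / 73.5530 = 4.5399
Qh = 4.5399 * 7.3530 = 33.3816 kW

COP = 4.5399, Qh = 33.3816 kW


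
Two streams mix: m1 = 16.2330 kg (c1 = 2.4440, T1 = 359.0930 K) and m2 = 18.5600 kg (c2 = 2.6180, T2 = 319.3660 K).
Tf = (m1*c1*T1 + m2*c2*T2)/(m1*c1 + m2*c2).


num = 29764.4784
den = 88.2635
Tf = 337.2228 K

337.2228 K


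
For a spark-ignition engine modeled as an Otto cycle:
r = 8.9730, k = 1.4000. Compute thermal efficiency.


r^(k-1) = 2.4053
eta = 1 - 1/2.4053 = 0.5843 = 58.4257%

58.4257%


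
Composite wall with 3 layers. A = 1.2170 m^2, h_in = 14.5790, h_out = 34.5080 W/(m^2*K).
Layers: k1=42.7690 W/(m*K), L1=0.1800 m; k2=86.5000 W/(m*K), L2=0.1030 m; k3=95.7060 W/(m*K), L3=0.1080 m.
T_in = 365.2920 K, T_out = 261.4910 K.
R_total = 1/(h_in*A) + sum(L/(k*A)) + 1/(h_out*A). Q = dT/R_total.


R_conv_in = 1/(14.5790*1.2170) = 0.0564
R_1 = 0.1800/(42.7690*1.2170) = 0.0035
R_2 = 0.1030/(86.5000*1.2170) = 0.0010
R_3 = 0.1080/(95.7060*1.2170) = 0.0009
R_conv_out = 1/(34.5080*1.2170) = 0.0238
R_total = 0.0855 K/W
Q = 103.8010 / 0.0855 = 1213.5224 W

R_total = 0.0855 K/W, Q = 1213.5224 W


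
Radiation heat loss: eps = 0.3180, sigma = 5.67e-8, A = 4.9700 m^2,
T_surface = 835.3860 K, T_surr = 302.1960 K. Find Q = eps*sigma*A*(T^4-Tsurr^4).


T^4 = 4.8702e+11
Tsurr^4 = 8.3398e+09
Q = 0.3180 * 5.67e-8 * 4.9700 * 4.7868e+11 = 42895.7291 W

42895.7291 W


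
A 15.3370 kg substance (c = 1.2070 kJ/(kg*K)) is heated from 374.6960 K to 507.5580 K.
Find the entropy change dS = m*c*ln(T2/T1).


T2/T1 = 1.3546
ln(T2/T1) = 0.3035
dS = 15.3370 * 1.2070 * 0.3035 = 5.6182 kJ/K

5.6182 kJ/K


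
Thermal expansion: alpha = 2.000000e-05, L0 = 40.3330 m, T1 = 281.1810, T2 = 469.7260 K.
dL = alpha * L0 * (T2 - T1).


dT = 188.5450 K
dL = 2.000000e-05 * 40.3330 * 188.5450 = 0.152092 m
L_final = 40.485092 m

dL = 0.152092 m


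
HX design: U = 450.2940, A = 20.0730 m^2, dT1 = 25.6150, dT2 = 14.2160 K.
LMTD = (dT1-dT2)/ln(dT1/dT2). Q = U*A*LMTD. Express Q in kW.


LMTD = 19.3594 K
Q = 450.2940 * 20.0730 * 19.3594 = 174984.6695 W = 174.9847 kW

174.9847 kW


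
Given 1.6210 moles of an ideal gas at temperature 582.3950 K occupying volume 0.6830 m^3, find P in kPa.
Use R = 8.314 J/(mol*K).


P = nRT/V = 1.6210 * 8.314 * 582.3950 / 0.6830
= 7848.9339 / 0.6830 = 11491.8505 Pa = 11.4919 kPa

11.4919 kPa


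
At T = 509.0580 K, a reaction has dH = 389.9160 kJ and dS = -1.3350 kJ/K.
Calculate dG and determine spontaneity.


T*dS = 509.0580 * -1.3350 = -679.5924 kJ
dG = 389.9160 + 679.5924 = 1069.5084 kJ (non-spontaneous)

dG = 1069.5084 kJ, non-spontaneous


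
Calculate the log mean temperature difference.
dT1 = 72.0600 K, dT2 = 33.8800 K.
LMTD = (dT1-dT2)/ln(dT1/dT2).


dT1/dT2 = 2.1269
ln(dT1/dT2) = 0.7547
LMTD = 38.1800 / 0.7547 = 50.5914 K

50.5914 K


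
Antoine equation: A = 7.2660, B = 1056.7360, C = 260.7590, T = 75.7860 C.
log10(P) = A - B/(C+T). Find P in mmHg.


C+T = 336.5450
B/(C+T) = 3.1400
log10(P) = 7.2660 - 3.1400 = 4.1260
P = 10^4.1260 = 13367.3544 mmHg

13367.3544 mmHg


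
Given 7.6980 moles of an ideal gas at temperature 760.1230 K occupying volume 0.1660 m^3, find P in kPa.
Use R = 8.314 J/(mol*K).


P = nRT/V = 7.6980 * 8.314 * 760.1230 / 0.1660
= 48648.7629 / 0.1660 = 293064.8365 Pa = 293.0648 kPa

293.0648 kPa


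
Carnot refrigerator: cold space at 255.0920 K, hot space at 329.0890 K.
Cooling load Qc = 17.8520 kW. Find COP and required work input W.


COP = 255.0920 / 73.9970 = 3.4473
W = 17.8520 / 3.4473 = 5.1785 kW

COP = 3.4473, W = 5.1785 kW


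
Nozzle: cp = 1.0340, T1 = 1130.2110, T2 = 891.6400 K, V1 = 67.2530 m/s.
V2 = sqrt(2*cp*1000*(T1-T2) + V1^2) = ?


dT = 238.5710 K
2*cp*1000*dT = 493364.8280
V1^2 = 4522.9660
V2 = sqrt(497887.7940) = 705.6116 m/s

705.6116 m/s


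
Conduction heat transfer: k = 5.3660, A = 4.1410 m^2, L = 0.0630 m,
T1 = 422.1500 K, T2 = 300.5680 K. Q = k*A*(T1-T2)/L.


dT = 121.5820 K
Q = 5.3660 * 4.1410 * 121.5820 / 0.0630 = 42882.9479 W

42882.9479 W


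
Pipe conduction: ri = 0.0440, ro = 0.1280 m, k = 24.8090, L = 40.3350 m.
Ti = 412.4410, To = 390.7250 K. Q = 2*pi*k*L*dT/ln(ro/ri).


dT = 21.7160 K
ln(ro/ri) = 1.0678
Q = 2*pi*24.8090*40.3350*21.7160 / 1.0678 = 127862.9089 W

127862.9089 W


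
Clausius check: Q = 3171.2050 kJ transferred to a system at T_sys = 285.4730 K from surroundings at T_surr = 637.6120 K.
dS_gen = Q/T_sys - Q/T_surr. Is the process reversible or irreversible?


dS_sys = 3171.2050/285.4730 = 11.1086 kJ/K
dS_surr = -3171.2050/637.6120 = -4.9736 kJ/K
dS_gen = 11.1086 - 4.9736 = 6.1350 kJ/K (irreversible)

dS_gen = 6.1350 kJ/K, irreversible


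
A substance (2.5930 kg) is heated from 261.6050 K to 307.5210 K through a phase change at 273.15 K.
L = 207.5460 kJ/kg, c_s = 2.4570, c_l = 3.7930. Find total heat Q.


Q1 (sensible, solid) = 2.5930 * 2.4570 * 11.5450 = 73.5532 kJ
Q2 (latent) = 2.5930 * 207.5460 = 538.1668 kJ
Q3 (sensible, liquid) = 2.5930 * 3.7930 * 34.3710 = 338.0473 kJ
Q_total = 949.7673 kJ

949.7673 kJ


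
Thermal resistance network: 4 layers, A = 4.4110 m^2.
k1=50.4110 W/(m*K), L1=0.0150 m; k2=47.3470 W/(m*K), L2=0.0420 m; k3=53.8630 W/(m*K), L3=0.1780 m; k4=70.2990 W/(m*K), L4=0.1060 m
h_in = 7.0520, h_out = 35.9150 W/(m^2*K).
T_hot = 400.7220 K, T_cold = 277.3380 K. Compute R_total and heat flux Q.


R_conv_in = 1/(7.0520*4.4110) = 0.0321
R_1 = 0.0150/(50.4110*4.4110) = 6.7457e-05
R_2 = 0.0420/(47.3470*4.4110) = 0.0002
R_3 = 0.1780/(53.8630*4.4110) = 0.0007
R_4 = 0.1060/(70.2990*4.4110) = 0.0003
R_conv_out = 1/(35.9150*4.4110) = 0.0063
R_total = 0.0398 K/W
Q = 123.3840 / 0.0398 = 3098.5718 W

R_total = 0.0398 K/W, Q = 3098.5718 W


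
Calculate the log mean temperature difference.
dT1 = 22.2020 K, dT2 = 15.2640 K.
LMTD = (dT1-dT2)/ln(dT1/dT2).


dT1/dT2 = 1.4545
ln(dT1/dT2) = 0.3747
LMTD = 6.9380 / 0.3747 = 18.5169 K

18.5169 K


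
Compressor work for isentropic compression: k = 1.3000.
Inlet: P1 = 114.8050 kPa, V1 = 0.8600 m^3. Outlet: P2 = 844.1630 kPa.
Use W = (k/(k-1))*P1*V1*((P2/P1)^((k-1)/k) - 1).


(k-1)/k = 0.2308
(P2/P1)^exp = 1.5847
W = 4.3333 * 114.8050 * 0.8600 * (1.5847 - 1) = 250.1682 kJ

250.1682 kJ


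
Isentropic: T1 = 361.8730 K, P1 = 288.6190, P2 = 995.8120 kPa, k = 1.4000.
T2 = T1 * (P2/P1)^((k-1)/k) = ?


(k-1)/k = 0.2857
(P2/P1)^exp = 1.4245
T2 = 361.8730 * 1.4245 = 515.4996 K

515.4996 K


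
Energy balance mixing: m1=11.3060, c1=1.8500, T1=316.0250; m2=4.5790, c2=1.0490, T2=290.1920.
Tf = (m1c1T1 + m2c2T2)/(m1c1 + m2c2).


num = 8003.9103
den = 25.7195
Tf = 311.2004 K

311.2004 K


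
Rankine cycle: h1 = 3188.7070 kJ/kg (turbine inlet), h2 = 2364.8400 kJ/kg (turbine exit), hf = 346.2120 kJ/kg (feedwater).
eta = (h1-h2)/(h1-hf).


W = 823.8670 kJ/kg
Q_in = 2842.4950 kJ/kg
eta = 0.2898 = 28.9839%

eta = 28.9839%


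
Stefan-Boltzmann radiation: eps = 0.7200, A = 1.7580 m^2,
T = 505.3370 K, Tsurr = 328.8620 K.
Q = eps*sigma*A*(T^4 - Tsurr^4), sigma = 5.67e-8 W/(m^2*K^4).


T^4 = 6.5212e+10
Tsurr^4 = 1.1696e+10
Q = 0.7200 * 5.67e-8 * 1.7580 * 5.3515e+10 = 3840.7006 W

3840.7006 W


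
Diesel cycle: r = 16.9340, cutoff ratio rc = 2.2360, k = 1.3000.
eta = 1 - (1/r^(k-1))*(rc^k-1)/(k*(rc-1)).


r^(k-1) = 2.3368
rc^k = 2.8465
eta = 0.5082 = 50.8229%

50.8229%


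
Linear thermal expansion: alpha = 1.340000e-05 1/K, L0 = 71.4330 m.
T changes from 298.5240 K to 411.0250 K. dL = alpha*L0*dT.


dT = 112.5010 K
dL = 1.340000e-05 * 71.4330 * 112.5010 = 0.107686 m
L_final = 71.540686 m

dL = 0.107686 m


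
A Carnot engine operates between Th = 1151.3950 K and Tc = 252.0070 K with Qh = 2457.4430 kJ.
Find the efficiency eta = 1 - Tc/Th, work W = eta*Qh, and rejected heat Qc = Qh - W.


eta = 1 - 252.0070/1151.3950 = 0.7811
W = 0.7811 * 2457.4430 = 1919.5799 kJ
Qc = 2457.4430 - 1919.5799 = 537.8631 kJ

eta = 78.1129%, W = 1919.5799 kJ, Qc = 537.8631 kJ


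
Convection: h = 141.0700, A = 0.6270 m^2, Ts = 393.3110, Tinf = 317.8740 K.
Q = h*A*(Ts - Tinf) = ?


dT = 75.4370 K
Q = 141.0700 * 0.6270 * 75.4370 = 6672.4698 W

6672.4698 W


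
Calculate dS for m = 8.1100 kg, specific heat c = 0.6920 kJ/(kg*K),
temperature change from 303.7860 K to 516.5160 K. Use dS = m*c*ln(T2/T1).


T2/T1 = 1.7003
ln(T2/T1) = 0.5308
dS = 8.1100 * 0.6920 * 0.5308 = 2.9788 kJ/K

2.9788 kJ/K


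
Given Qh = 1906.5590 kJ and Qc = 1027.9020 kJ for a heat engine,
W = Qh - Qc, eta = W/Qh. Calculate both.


W = 1906.5590 - 1027.9020 = 878.6570 kJ
eta = 878.6570 / 1906.5590 = 0.4609 = 46.0860%

W = 878.6570 kJ, eta = 46.0860%


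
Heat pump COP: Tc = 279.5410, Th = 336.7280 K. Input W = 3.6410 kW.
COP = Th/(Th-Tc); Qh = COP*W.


COP = 336.7280 / 57.1870 = 5.8882
Qh = 5.8882 * 3.6410 = 21.4389 kW

COP = 5.8882, Qh = 21.4389 kW


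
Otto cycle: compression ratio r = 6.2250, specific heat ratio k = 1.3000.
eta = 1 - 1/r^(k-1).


r^(k-1) = 1.7308
eta = 1 - 1/1.7308 = 0.4222 = 42.2226%

42.2226%


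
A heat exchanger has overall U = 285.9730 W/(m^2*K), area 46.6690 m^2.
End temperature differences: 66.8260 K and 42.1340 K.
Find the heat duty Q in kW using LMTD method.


LMTD = 53.5343 K
Q = 285.9730 * 46.6690 * 53.5343 = 714472.4017 W = 714.4724 kW

714.4724 kW


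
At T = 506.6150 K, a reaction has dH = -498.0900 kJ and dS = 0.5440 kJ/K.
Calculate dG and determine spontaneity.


T*dS = 506.6150 * 0.5440 = 275.5986 kJ
dG = -498.0900 - 275.5986 = -773.6886 kJ (spontaneous)

dG = -773.6886 kJ, spontaneous


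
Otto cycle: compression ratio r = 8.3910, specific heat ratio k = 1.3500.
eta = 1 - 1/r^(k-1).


r^(k-1) = 2.1054
eta = 1 - 1/2.1054 = 0.5250 = 52.5031%

52.5031%


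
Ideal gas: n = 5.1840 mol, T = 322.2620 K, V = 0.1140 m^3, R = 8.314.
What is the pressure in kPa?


P = nRT/V = 5.1840 * 8.314 * 322.2620 / 0.1140
= 13889.4200 / 0.1140 = 121837.0177 Pa = 121.8370 kPa

121.8370 kPa


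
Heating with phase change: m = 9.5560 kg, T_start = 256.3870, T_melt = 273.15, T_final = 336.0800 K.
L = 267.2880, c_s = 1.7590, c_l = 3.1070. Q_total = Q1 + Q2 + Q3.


Q1 (sensible, solid) = 9.5560 * 1.7590 * 16.7630 = 281.7693 kJ
Q2 (latent) = 9.5560 * 267.2880 = 2554.2041 kJ
Q3 (sensible, liquid) = 9.5560 * 3.1070 * 62.9300 = 1868.4227 kJ
Q_total = 4704.3961 kJ

4704.3961 kJ


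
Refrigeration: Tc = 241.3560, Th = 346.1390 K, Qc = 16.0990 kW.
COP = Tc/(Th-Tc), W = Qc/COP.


COP = 241.3560 / 104.7830 = 2.3034
W = 16.0990 / 2.3034 = 6.9893 kW

COP = 2.3034, W = 6.9893 kW


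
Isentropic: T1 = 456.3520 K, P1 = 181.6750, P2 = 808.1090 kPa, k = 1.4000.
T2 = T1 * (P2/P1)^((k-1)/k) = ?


(k-1)/k = 0.2857
(P2/P1)^exp = 1.5318
T2 = 456.3520 * 1.5318 = 699.0251 K

699.0251 K


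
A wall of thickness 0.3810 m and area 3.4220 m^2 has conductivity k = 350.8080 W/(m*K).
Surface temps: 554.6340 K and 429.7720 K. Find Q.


dT = 124.8620 K
Q = 350.8080 * 3.4220 * 124.8620 / 0.3810 = 393418.5245 W

393418.5245 W


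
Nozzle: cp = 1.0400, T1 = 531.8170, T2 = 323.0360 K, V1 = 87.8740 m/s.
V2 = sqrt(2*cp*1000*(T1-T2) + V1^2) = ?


dT = 208.7810 K
2*cp*1000*dT = 434264.4800
V1^2 = 7721.8399
V2 = sqrt(441986.3199) = 664.8205 m/s

664.8205 m/s


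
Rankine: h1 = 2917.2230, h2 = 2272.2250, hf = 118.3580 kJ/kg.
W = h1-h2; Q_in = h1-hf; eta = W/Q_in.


W = 644.9980 kJ/kg
Q_in = 2798.8650 kJ/kg
eta = 0.2304 = 23.0450%

eta = 23.0450%


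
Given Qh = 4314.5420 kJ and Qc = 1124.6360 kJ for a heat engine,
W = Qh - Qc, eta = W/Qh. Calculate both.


W = 4314.5420 - 1124.6360 = 3189.9060 kJ
eta = 3189.9060 / 4314.5420 = 0.7393 = 73.9338%

W = 3189.9060 kJ, eta = 73.9338%


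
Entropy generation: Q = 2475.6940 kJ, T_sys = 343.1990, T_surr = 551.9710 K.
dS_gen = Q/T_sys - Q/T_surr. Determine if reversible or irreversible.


dS_sys = 2475.6940/343.1990 = 7.2136 kJ/K
dS_surr = -2475.6940/551.9710 = -4.4852 kJ/K
dS_gen = 7.2136 - 4.4852 = 2.7284 kJ/K (irreversible)

dS_gen = 2.7284 kJ/K, irreversible


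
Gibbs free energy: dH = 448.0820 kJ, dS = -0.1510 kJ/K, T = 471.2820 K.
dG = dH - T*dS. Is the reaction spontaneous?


T*dS = 471.2820 * -0.1510 = -71.1636 kJ
dG = 448.0820 + 71.1636 = 519.2456 kJ (non-spontaneous)

dG = 519.2456 kJ, non-spontaneous


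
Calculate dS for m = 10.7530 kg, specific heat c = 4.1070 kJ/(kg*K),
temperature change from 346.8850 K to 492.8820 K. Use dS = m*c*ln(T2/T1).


T2/T1 = 1.4209
ln(T2/T1) = 0.3513
dS = 10.7530 * 4.1070 * 0.3513 = 15.5133 kJ/K

15.5133 kJ/K


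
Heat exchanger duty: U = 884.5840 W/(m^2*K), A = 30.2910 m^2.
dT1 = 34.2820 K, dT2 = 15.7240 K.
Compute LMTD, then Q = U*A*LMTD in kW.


LMTD = 23.8096 K
Q = 884.5840 * 30.2910 * 23.8096 = 637977.7055 W = 637.9777 kW

637.9777 kW


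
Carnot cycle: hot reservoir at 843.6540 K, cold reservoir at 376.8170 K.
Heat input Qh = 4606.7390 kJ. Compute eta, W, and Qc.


eta = 1 - 376.8170/843.6540 = 0.5534
W = 0.5534 * 4606.7390 = 2549.1448 kJ
Qc = 4606.7390 - 2549.1448 = 2057.5942 kJ

eta = 55.3351%, W = 2549.1448 kJ, Qc = 2057.5942 kJ


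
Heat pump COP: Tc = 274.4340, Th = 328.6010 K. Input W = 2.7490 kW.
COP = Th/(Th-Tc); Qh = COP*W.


COP = 328.6010 / 54.1670 = 6.0664
Qh = 6.0664 * 2.7490 = 16.6767 kW

COP = 6.0664, Qh = 16.6767 kW


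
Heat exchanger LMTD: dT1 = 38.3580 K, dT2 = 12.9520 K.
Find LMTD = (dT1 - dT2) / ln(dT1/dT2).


dT1/dT2 = 2.9616
ln(dT1/dT2) = 1.0857
LMTD = 25.4060 / 1.0857 = 23.4003 K

23.4003 K


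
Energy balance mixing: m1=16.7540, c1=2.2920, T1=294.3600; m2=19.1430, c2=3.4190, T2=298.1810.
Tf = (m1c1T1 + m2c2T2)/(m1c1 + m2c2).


num = 30819.3952
den = 103.8501
Tf = 296.7681 K

296.7681 K


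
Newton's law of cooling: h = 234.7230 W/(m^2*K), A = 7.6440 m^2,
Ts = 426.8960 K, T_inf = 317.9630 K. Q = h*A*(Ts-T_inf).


dT = 108.9330 K
Q = 234.7230 * 7.6440 * 108.9330 = 195450.0518 W

195450.0518 W


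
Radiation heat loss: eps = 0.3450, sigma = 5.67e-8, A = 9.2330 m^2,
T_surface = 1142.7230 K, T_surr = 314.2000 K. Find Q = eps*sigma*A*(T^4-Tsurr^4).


T^4 = 1.7052e+12
Tsurr^4 = 9.7460e+09
Q = 0.3450 * 5.67e-8 * 9.2330 * 1.6954e+12 = 306210.0888 W

306210.0888 W


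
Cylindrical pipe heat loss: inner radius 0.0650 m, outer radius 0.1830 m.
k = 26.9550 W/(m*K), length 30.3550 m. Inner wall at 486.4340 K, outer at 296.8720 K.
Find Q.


dT = 189.5620 K
ln(ro/ri) = 1.0351
Q = 2*pi*26.9550*30.3550*189.5620 / 1.0351 = 941496.8774 W

941496.8774 W


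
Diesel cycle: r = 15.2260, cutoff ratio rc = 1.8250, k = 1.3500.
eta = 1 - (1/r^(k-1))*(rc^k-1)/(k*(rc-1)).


r^(k-1) = 2.5936
rc^k = 2.2527
eta = 0.5663 = 56.6332%

56.6332%


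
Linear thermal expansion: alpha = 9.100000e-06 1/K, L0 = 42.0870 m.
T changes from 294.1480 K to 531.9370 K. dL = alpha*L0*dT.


dT = 237.7890 K
dL = 9.100000e-06 * 42.0870 * 237.7890 = 0.091071 m
L_final = 42.178071 m

dL = 0.091071 m


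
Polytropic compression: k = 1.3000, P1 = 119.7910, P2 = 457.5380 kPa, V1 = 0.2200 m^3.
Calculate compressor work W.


(k-1)/k = 0.2308
(P2/P1)^exp = 1.3624
W = 4.3333 * 119.7910 * 0.2200 * (1.3624 - 1) = 41.3877 kJ

41.3877 kJ


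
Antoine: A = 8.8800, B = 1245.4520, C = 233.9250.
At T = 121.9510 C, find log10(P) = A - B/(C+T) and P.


C+T = 355.8760
B/(C+T) = 3.4997
log10(P) = 8.8800 - 3.4997 = 5.3803
P = 10^5.3803 = 240060.2955 mmHg

240060.2955 mmHg


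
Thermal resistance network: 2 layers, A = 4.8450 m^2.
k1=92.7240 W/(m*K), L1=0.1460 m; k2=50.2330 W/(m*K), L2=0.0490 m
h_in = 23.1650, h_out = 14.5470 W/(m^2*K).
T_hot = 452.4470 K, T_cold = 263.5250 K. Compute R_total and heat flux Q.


R_conv_in = 1/(23.1650*4.8450) = 0.0089
R_1 = 0.1460/(92.7240*4.8450) = 0.0003
R_2 = 0.0490/(50.2330*4.8450) = 0.0002
R_conv_out = 1/(14.5470*4.8450) = 0.0142
R_total = 0.0236 K/W
Q = 188.9220 / 0.0236 = 7996.8267 W

R_total = 0.0236 K/W, Q = 7996.8267 W


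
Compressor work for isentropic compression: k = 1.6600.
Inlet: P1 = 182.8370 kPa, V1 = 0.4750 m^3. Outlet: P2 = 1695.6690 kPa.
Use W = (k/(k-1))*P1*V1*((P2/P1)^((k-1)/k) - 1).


(k-1)/k = 0.3976
(P2/P1)^exp = 2.4243
W = 2.5152 * 182.8370 * 0.4750 * (2.4243 - 1) = 311.1090 kJ

311.1090 kJ


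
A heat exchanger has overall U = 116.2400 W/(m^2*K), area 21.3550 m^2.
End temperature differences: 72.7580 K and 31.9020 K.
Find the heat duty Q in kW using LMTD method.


LMTD = 49.5542 K
Q = 116.2400 * 21.3550 * 49.5542 = 123008.7709 W = 123.0088 kW

123.0088 kW


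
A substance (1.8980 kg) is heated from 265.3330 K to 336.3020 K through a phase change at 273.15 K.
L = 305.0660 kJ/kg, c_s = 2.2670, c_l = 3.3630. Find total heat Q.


Q1 (sensible, solid) = 1.8980 * 2.2670 * 7.8170 = 33.6347 kJ
Q2 (latent) = 1.8980 * 305.0660 = 579.0153 kJ
Q3 (sensible, liquid) = 1.8980 * 3.3630 * 63.1520 = 403.0976 kJ
Q_total = 1015.7476 kJ

1015.7476 kJ


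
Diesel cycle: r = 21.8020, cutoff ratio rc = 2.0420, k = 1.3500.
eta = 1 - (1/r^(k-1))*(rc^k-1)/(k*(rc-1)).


r^(k-1) = 2.9409
rc^k = 2.6217
eta = 0.6080 = 60.8003%

60.8003%


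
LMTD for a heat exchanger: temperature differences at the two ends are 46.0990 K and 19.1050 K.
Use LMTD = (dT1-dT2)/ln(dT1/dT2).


dT1/dT2 = 2.4129
ln(dT1/dT2) = 0.8808
LMTD = 26.9940 / 0.8808 = 30.6457 K

30.6457 K


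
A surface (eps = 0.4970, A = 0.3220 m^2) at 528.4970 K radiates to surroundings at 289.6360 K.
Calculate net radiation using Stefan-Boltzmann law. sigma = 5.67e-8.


T^4 = 7.8014e+10
Tsurr^4 = 7.0374e+09
Q = 0.4970 * 5.67e-8 * 0.3220 * 7.0976e+10 = 644.0329 W

644.0329 W


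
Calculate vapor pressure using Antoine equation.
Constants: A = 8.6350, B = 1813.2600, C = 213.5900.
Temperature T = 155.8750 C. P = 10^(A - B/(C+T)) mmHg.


C+T = 369.4650
B/(C+T) = 4.9078
log10(P) = 8.6350 - 4.9078 = 3.7272
P = 10^3.7272 = 5335.8165 mmHg

5335.8165 mmHg


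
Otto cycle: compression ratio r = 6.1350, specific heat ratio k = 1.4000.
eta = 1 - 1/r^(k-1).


r^(k-1) = 2.0660
eta = 1 - 1/2.0660 = 0.5160 = 51.5968%

51.5968%


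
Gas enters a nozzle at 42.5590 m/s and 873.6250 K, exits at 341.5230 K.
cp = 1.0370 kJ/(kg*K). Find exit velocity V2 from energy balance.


dT = 532.1020 K
2*cp*1000*dT = 1103579.5480
V1^2 = 1811.2685
V2 = sqrt(1105390.8165) = 1051.3757 m/s

1051.3757 m/s


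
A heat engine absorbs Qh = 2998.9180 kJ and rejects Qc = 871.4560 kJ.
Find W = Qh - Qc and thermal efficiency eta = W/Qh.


W = 2998.9180 - 871.4560 = 2127.4620 kJ
eta = 2127.4620 / 2998.9180 = 0.7094 = 70.9410%

W = 2127.4620 kJ, eta = 70.9410%


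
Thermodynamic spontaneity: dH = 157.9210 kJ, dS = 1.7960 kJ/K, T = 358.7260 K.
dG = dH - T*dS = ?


T*dS = 358.7260 * 1.7960 = 644.2719 kJ
dG = 157.9210 - 644.2719 = -486.3509 kJ (spontaneous)

dG = -486.3509 kJ, spontaneous


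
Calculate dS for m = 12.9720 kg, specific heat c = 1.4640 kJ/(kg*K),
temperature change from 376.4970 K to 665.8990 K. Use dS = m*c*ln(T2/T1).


T2/T1 = 1.7687
ln(T2/T1) = 0.5702
dS = 12.9720 * 1.4640 * 0.5702 = 10.8292 kJ/K

10.8292 kJ/K


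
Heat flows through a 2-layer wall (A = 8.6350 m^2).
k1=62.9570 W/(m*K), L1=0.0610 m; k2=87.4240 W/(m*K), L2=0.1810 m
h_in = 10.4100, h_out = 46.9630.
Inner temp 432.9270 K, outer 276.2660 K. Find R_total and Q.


R_conv_in = 1/(10.4100*8.6350) = 0.0111
R_1 = 0.0610/(62.9570*8.6350) = 0.0001
R_2 = 0.1810/(87.4240*8.6350) = 0.0002
R_conv_out = 1/(46.9630*8.6350) = 0.0025
R_total = 0.0139 K/W
Q = 156.6610 / 0.0139 = 11236.1609 W

R_total = 0.0139 K/W, Q = 11236.1609 W


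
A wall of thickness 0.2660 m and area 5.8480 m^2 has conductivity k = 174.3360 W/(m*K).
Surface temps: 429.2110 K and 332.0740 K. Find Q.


dT = 97.1370 K
Q = 174.3360 * 5.8480 * 97.1370 / 0.2660 = 372303.8189 W

372303.8189 W


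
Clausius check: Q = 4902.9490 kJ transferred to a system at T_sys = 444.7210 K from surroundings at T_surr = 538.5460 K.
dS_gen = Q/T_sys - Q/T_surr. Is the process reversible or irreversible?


dS_sys = 4902.9490/444.7210 = 11.0248 kJ/K
dS_surr = -4902.9490/538.5460 = -9.1040 kJ/K
dS_gen = 11.0248 - 9.1040 = 1.9207 kJ/K (irreversible)

dS_gen = 1.9207 kJ/K, irreversible


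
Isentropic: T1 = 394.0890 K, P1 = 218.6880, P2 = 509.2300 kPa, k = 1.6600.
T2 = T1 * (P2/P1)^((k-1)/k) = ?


(k-1)/k = 0.3976
(P2/P1)^exp = 1.3994
T2 = 394.0890 * 1.3994 = 551.4998 K

551.4998 K


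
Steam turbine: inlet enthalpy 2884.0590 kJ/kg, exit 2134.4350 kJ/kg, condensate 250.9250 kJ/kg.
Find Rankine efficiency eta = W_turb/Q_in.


W = 749.6240 kJ/kg
Q_in = 2633.1340 kJ/kg
eta = 0.2847 = 28.4689%

eta = 28.4689%


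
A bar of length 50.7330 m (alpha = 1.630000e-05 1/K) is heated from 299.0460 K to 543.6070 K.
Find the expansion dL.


dT = 244.5610 K
dL = 1.630000e-05 * 50.7330 * 244.5610 = 0.202239 m
L_final = 50.935239 m

dL = 0.202239 m


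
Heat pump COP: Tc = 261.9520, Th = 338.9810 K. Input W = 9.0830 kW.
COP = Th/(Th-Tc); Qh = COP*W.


COP = 338.9810 / 77.0290 = 4.4007
Qh = 4.4007 * 9.0830 = 39.9715 kW

COP = 4.4007, Qh = 39.9715 kW


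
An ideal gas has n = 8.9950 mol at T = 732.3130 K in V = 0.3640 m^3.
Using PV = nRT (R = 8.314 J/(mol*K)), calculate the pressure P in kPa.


P = nRT/V = 8.9950 * 8.314 * 732.3130 / 0.3640
= 54765.6103 / 0.3640 = 150454.9733 Pa = 150.4550 kPa

150.4550 kPa


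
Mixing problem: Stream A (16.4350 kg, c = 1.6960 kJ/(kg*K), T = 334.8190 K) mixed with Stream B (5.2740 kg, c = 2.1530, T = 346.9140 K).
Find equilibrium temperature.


num = 13271.8459
den = 39.2287
Tf = 338.3200 K

338.3200 K


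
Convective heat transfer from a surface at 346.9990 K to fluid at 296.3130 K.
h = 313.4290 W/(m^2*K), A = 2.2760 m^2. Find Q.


dT = 50.6860 K
Q = 313.4290 * 2.2760 * 50.6860 = 36157.5882 W

36157.5882 W


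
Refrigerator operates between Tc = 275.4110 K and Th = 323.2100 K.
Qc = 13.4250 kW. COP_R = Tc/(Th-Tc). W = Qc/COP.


COP = 275.4110 / 47.7990 = 5.7619
W = 13.4250 / 5.7619 = 2.3300 kW

COP = 5.7619, W = 2.3300 kW


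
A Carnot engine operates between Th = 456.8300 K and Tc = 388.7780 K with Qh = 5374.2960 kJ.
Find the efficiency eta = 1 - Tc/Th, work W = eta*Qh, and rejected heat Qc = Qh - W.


eta = 1 - 388.7780/456.8300 = 0.1490
W = 0.1490 * 5374.2960 = 800.5858 kJ
Qc = 5374.2960 - 800.5858 = 4573.7102 kJ

eta = 14.8966%, W = 800.5858 kJ, Qc = 4573.7102 kJ


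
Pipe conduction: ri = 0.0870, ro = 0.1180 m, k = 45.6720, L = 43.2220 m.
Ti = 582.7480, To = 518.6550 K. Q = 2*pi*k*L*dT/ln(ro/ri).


dT = 64.0930 K
ln(ro/ri) = 0.3048
Q = 2*pi*45.6720*43.2220*64.0930 / 0.3048 = 2608338.0196 W

2608338.0196 W


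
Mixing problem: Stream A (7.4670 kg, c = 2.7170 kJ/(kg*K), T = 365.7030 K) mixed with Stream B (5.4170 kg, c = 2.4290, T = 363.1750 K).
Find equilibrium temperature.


num = 12197.9414
den = 33.4457
Tf = 364.7085 K

364.7085 K


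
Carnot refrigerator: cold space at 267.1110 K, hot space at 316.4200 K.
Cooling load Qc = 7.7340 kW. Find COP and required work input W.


COP = 267.1110 / 49.3090 = 5.4171
W = 7.7340 / 5.4171 = 1.4277 kW

COP = 5.4171, W = 1.4277 kW


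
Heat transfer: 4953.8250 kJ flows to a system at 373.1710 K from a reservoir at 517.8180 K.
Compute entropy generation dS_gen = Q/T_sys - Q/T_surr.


dS_sys = 4953.8250/373.1710 = 13.2749 kJ/K
dS_surr = -4953.8250/517.8180 = -9.5667 kJ/K
dS_gen = 13.2749 - 9.5667 = 3.7082 kJ/K (irreversible)

dS_gen = 3.7082 kJ/K, irreversible
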